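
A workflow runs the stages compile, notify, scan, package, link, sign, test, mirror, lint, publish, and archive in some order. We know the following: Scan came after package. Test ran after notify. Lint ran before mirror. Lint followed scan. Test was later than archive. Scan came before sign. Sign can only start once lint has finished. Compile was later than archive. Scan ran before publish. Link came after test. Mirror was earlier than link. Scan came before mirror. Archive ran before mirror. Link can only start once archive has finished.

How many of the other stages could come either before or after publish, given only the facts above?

Forced before publish: package and scan.
That leaves archive, compile, link, lint, mirror, notify, sign, and test with no forced order relative to publish — 8.

8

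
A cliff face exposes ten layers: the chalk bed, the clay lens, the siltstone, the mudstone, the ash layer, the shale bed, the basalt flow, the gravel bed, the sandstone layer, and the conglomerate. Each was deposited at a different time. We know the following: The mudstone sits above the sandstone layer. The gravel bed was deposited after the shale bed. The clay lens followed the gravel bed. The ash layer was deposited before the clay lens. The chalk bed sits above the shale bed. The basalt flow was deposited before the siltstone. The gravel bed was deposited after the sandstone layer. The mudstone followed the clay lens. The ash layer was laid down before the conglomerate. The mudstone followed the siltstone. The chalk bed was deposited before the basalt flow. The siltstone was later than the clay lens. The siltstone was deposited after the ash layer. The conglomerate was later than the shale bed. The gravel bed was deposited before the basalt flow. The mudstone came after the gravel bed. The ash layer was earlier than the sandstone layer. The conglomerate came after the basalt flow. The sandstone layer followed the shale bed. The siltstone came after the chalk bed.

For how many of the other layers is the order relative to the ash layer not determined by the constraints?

Forced after the ash layer: the basalt flow, the clay lens, the conglomerate, the gravel bed, the mudstone, the sandstone layer, and the siltstone.
That leaves the chalk bed and the shale bed with no forced order relative to the ash layer — 2.

2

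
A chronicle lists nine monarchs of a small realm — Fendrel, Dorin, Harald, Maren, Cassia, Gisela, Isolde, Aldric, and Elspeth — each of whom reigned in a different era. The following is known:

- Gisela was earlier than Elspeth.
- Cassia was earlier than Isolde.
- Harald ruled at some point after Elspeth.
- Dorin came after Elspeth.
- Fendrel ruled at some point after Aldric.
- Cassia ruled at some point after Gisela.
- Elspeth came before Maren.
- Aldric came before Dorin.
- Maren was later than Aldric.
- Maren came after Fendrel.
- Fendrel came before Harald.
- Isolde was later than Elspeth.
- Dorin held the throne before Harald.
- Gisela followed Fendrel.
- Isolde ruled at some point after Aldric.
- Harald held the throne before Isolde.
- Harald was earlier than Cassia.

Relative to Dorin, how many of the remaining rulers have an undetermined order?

1

Forced before Dorin: Aldric, Elspeth, Fendrel, and Gisela; forced after Dorin: Cassia, Harald, and Isolde.
That leaves Maren with no forced order relative to Dorin — 1.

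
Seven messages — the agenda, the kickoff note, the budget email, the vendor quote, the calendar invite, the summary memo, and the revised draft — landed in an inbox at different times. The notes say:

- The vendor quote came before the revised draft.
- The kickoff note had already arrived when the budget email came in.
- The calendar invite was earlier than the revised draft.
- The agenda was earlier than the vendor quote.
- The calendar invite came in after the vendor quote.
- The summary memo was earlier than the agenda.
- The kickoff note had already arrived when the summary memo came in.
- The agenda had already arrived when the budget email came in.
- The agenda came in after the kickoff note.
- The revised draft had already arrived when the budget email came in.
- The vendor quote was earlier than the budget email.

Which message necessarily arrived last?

the budget email

Every other message has a chain of constraints placing it before the budget email, so the budget email is last.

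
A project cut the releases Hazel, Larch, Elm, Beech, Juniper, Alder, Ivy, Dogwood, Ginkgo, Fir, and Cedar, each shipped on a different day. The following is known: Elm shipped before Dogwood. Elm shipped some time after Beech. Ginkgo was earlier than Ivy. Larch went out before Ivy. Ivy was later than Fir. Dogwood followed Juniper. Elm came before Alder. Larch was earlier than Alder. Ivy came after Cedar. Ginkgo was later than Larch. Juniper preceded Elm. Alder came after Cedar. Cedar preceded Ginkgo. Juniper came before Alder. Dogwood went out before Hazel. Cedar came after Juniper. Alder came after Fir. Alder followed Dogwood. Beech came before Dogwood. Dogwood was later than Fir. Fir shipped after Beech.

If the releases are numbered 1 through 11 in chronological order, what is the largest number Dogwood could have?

9

Dogwood must come before Alder and Hazel — 2 releases forced after it.
Everything else can be placed before Dogwood in some valid order, so Dogwood can sit as late as position 11 − 2 = 9.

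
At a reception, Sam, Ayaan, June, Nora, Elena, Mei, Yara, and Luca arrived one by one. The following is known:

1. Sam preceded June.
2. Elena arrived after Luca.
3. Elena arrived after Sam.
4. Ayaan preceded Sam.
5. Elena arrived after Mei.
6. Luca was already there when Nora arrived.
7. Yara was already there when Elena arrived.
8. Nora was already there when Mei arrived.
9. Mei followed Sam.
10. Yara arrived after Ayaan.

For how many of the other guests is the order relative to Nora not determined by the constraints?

Forced before Nora: Luca; forced after Nora: Elena and Mei.
That leaves Ayaan, June, Sam, and Yara with no forced order relative to Nora — 4.

4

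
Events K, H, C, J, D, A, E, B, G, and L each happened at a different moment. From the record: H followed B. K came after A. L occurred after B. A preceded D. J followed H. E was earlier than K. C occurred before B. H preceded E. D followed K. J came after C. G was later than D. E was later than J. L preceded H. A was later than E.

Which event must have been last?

G

Every other event has a chain of constraints placing it before G, so G is last.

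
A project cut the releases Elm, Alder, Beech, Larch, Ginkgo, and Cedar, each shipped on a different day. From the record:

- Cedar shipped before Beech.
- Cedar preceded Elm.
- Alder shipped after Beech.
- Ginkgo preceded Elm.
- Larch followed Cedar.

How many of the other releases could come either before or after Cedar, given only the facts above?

1

Forced after Cedar: Alder, Beech, Elm, and Larch.
That leaves Ginkgo with no forced order relative to Cedar — 1.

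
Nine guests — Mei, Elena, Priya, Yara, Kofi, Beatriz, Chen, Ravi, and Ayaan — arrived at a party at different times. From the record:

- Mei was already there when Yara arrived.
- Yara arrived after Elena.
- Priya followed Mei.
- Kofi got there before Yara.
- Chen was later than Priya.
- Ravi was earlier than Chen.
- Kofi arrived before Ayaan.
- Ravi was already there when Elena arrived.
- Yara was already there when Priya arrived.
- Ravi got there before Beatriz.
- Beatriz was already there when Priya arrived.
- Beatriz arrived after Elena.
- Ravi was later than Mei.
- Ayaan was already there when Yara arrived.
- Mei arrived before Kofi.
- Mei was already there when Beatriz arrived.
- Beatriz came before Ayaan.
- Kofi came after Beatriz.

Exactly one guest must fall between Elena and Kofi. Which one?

Tracing the constraints gives Elena → Beatriz → Kofi, so Beatriz sits after Elena and before Kofi.
No other guest is forced both after Elena and before Kofi.

Beatriz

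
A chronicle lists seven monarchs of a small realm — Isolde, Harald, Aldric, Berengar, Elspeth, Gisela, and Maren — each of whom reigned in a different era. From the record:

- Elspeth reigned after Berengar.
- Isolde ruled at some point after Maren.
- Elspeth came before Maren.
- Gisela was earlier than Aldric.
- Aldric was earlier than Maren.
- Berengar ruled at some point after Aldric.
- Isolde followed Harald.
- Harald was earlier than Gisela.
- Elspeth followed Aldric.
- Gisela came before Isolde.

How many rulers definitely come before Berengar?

Directly stated before Berengar: Aldric.
Gisela reaches Berengar via Gisela → Aldric → Berengar.
Harald reaches Berengar via Harald → Gisela → Aldric → Berengar.
No chain forces Elspeth (or any of the others) ahead of Berengar.
That's Aldric, Gisela, and Harald — 3 in all.

3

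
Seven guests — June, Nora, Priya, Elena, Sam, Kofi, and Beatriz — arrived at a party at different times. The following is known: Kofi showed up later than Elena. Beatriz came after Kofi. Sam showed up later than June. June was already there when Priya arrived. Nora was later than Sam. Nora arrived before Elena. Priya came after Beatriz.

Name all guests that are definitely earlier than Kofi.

Elena, June, Nora, Sam

Directly stated before Kofi: Elena.
June reaches Kofi via June → Sam → Nora → Elena → Kofi.
Nora reaches Kofi via Nora → Elena → Kofi.
Sam reaches Kofi via Sam → Nora → Elena → Kofi.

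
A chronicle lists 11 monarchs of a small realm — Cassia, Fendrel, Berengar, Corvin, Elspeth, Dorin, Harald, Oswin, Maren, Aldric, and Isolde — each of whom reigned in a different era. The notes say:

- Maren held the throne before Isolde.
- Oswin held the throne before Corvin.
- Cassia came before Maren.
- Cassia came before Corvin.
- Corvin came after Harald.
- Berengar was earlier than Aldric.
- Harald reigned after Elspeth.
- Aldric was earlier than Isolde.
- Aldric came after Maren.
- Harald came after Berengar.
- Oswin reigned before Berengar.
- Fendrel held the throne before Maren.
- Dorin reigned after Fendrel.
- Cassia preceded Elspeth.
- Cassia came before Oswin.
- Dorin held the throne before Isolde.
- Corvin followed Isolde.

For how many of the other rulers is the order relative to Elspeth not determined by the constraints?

7

Forced before Elspeth: Cassia; forced after Elspeth: Corvin and Harald.
That leaves Aldric, Berengar, Dorin, Fendrel, Isolde, Maren, and Oswin with no forced order relative to Elspeth — 7.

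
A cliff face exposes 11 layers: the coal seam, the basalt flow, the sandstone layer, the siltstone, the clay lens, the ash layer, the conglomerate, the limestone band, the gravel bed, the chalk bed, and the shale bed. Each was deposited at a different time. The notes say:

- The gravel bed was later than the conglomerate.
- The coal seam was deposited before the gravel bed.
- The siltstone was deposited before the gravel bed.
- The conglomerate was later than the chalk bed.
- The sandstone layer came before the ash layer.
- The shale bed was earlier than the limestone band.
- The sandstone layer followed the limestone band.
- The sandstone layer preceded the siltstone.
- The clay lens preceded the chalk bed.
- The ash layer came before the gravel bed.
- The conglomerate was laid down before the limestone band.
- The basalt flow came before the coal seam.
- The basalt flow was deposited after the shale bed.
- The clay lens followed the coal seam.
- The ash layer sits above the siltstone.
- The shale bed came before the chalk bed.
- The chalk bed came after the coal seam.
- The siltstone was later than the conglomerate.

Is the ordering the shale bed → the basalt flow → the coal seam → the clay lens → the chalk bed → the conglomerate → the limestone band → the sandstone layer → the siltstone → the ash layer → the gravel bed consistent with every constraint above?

yes

Check each stated constraint against the proposed order — e.g. the shale bed is ahead of the limestone band; the coal seam is ahead of the gravel bed. Every pair is in the required order; nothing is violated.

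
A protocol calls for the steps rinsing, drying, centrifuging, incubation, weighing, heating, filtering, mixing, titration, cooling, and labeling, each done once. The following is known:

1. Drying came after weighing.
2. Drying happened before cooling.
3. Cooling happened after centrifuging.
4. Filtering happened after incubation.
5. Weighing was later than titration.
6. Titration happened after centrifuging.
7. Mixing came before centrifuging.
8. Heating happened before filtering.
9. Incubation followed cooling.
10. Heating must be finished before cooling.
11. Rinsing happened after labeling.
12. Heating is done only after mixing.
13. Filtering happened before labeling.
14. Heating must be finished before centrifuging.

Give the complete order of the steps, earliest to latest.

mixing, heating, centrifuging, titration, weighing, drying, cooling, incubation, filtering, labeling, rinsing

The constraints fix every adjacent pair, so only one ordering works:
mixing → heating → centrifuging → titration → weighing → drying → cooling → incubation → filtering → labeling → rinsing.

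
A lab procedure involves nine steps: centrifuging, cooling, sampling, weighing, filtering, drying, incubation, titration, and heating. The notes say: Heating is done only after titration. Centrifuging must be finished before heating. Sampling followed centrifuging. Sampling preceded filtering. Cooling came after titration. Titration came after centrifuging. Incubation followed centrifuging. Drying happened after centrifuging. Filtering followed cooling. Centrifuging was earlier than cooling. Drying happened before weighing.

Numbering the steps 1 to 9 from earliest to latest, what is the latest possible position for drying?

Drying must come before weighing — 1 step forced after it.
Everything else can be placed before drying in some valid order, so drying can sit as late as position 9 − 1 = 8.

8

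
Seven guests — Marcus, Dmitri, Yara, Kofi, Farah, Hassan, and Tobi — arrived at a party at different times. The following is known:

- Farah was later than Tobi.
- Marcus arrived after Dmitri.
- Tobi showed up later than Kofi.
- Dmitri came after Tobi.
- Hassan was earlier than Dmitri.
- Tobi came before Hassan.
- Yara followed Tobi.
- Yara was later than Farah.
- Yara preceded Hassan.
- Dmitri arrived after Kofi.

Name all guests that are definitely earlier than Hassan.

Directly stated before Hassan: Tobi and Yara.
Farah reaches Hassan via Farah → Yara → Hassan.
Kofi reaches Hassan via Kofi → Tobi → Hassan.

Farah, Kofi, Tobi, Yara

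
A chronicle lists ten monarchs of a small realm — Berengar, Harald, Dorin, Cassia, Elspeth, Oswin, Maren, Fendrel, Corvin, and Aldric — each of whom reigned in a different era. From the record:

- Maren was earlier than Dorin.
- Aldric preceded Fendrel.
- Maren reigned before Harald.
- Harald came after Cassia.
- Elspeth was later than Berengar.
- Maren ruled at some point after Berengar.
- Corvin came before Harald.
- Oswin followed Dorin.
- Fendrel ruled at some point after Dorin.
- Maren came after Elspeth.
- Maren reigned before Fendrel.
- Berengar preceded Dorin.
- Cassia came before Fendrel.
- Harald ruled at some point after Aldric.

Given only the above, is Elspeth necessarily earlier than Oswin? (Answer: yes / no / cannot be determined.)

yes

Chain the constraints: Elspeth → Maren → Dorin → Oswin. Each link is directly stated, so Elspeth comes before Oswin.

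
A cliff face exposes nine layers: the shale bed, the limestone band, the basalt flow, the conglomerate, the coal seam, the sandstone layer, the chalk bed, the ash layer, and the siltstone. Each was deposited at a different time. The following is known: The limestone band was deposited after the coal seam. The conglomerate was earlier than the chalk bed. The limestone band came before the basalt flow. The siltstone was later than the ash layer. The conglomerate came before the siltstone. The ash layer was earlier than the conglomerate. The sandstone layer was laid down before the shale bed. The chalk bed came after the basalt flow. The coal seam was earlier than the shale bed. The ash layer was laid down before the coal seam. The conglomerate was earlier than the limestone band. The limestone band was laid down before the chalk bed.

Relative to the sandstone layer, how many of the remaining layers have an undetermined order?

7

Forced after the sandstone layer: the shale bed.
That leaves the ash layer, the basalt flow, the chalk bed, the coal seam, the conglomerate, the limestone band, and the siltstone with no forced order relative to the sandstone layer — 7.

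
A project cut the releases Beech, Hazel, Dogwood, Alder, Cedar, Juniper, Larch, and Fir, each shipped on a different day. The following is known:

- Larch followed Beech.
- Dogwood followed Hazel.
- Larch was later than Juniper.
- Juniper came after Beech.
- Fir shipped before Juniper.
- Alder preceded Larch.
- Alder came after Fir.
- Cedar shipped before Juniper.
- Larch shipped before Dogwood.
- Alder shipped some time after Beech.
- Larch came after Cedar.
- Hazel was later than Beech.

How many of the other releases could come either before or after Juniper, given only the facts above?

Forced before Juniper: Beech, Cedar, and Fir; forced after Juniper: Dogwood and Larch.
That leaves Alder and Hazel with no forced order relative to Juniper — 2.

2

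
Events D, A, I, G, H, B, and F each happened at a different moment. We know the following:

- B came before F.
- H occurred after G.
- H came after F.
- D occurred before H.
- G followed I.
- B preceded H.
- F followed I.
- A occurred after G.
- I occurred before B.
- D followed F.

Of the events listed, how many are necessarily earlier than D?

Directly stated before D: F.
B reaches D via B → F → D.
I reaches D via I → F → D.
No chain forces A (or any of the others) ahead of D.
That's B, F, and I — 3 in all.

3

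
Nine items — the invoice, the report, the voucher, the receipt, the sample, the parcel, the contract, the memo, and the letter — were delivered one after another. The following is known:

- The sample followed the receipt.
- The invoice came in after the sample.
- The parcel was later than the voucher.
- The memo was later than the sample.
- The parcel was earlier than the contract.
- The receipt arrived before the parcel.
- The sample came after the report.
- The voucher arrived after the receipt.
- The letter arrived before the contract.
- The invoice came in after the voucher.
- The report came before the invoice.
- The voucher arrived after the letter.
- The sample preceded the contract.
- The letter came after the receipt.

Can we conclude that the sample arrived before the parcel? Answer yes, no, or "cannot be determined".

cannot be determined

No chain of stated constraints runs from the sample to the parcel, and none runs from the parcel to the sample either.
So the relative order of the sample and the parcel is not fixed by the given facts.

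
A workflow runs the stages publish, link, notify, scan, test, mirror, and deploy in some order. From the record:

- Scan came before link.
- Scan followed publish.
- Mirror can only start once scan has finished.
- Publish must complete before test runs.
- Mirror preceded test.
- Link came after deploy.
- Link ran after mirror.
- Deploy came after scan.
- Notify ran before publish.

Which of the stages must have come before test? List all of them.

Directly stated before test: mirror and publish.
Notify reaches test via notify → publish → test.
Scan reaches test via scan → mirror → test.
No chain forces link (or any of the others) ahead of test.

mirror, notify, publish, scan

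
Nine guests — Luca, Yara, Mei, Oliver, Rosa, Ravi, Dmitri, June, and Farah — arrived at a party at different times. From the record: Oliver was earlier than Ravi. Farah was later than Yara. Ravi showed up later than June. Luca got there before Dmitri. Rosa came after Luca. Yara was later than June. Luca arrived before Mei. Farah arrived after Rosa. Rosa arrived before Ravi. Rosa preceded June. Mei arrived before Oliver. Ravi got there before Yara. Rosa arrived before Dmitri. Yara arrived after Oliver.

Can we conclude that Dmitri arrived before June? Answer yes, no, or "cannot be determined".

No chain of stated constraints runs from Dmitri to June, and none runs from June to Dmitri either.
So the relative order of Dmitri and June is not fixed by the given facts.

cannot be determined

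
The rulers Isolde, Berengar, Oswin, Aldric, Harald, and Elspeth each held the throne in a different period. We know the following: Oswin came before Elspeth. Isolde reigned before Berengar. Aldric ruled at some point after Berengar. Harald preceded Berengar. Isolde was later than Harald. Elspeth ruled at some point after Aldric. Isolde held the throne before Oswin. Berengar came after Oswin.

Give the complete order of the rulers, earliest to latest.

The constraints fix every adjacent pair, so only one ordering works:
Harald → Isolde → Oswin → Berengar → Aldric → Elspeth.

Harald, Isolde, Oswin, Berengar, Aldric, Elspeth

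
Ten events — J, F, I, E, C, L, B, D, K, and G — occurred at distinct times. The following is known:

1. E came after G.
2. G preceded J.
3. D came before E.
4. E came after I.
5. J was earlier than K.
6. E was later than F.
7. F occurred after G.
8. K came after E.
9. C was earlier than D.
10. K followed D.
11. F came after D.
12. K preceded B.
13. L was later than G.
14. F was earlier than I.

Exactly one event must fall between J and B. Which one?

K

Tracing the constraints gives J → K → B, so K sits after J and before B.
No other event is forced both after J and before B.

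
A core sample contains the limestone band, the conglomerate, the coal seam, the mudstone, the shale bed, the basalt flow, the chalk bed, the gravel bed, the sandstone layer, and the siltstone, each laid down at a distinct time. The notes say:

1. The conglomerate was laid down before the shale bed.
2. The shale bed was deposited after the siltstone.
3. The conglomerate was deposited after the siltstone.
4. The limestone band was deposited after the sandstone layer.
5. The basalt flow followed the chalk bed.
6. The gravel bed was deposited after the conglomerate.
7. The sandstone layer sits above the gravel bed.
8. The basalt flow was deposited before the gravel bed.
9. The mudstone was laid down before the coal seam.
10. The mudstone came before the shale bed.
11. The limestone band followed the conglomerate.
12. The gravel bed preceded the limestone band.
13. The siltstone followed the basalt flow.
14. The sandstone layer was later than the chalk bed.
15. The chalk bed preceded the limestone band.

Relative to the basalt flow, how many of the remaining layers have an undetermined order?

Forced before the basalt flow: the chalk bed; forced after the basalt flow: the conglomerate, the gravel bed, the limestone band, the sandstone layer, the shale bed, and the siltstone.
That leaves the coal seam and the mudstone with no forced order relative to the basalt flow — 2.

2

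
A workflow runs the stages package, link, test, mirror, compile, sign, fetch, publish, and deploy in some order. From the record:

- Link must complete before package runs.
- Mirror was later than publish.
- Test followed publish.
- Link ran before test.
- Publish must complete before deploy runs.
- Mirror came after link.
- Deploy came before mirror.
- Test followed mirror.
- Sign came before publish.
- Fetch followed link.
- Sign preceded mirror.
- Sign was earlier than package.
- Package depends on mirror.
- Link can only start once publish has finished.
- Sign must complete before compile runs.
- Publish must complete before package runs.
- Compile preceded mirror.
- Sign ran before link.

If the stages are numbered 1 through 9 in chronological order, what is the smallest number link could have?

Publish and sign must both come before link — 2 forced predecessors.
Nothing else is forced ahead of link, so its earliest slot is position 2 + 1 = 3.

3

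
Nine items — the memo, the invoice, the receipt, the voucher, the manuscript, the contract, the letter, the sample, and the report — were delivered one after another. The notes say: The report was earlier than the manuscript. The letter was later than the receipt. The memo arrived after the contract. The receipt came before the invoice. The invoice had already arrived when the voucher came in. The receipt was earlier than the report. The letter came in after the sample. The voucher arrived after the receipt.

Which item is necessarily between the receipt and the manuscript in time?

Tracing the constraints gives the receipt → the report → the manuscript, so the report sits after the receipt and before the manuscript.
No other item is forced both after the receipt and before the manuscript.

the report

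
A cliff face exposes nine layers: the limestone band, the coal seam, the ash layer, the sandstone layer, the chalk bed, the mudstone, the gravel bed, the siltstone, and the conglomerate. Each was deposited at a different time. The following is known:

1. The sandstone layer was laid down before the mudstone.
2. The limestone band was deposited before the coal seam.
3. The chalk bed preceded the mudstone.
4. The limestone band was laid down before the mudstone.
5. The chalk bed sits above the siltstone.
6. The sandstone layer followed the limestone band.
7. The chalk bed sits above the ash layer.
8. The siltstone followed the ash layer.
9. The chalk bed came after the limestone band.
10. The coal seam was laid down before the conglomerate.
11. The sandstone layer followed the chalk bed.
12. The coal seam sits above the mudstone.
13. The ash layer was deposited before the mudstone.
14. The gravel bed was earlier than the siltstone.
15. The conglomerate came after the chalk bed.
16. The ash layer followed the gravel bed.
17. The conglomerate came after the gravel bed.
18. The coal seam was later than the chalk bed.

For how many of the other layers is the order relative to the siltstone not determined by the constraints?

Forced before the siltstone: the ash layer and the gravel bed; forced after the siltstone: the chalk bed, the coal seam, the conglomerate, the mudstone, and the sandstone layer.
That leaves the limestone band with no forced order relative to the siltstone — 1.

1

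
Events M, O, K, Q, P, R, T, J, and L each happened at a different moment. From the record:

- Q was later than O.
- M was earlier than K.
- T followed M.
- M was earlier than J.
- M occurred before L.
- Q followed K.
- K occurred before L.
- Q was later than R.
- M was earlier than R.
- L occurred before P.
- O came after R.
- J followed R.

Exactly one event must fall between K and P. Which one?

Tracing the constraints gives K → L → P, so L sits after K and before P.
No other event is forced both after K and before P.

L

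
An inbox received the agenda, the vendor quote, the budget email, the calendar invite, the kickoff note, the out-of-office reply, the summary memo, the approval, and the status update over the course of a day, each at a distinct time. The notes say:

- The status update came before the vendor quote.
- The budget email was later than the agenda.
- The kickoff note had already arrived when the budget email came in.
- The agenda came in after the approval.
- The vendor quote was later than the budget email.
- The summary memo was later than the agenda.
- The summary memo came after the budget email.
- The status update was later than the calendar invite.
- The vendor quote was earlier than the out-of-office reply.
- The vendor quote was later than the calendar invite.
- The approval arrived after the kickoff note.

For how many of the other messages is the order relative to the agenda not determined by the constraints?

Forced before the agenda: the approval and the kickoff note; forced after the agenda: the budget email, the out-of-office reply, the summary memo, and the vendor quote.
That leaves the calendar invite and the status update with no forced order relative to the agenda — 2.

2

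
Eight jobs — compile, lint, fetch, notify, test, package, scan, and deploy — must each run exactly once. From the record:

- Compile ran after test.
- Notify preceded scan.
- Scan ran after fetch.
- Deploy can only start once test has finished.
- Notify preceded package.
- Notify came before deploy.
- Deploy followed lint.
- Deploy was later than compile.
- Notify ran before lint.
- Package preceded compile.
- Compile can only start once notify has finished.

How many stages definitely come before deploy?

Directly stated before deploy: compile, lint, notify, and test.
Package reaches deploy via package → compile → deploy.
No chain forces fetch (or any of the others) ahead of deploy.
That's compile, lint, notify, package, and test — 5 in all.

5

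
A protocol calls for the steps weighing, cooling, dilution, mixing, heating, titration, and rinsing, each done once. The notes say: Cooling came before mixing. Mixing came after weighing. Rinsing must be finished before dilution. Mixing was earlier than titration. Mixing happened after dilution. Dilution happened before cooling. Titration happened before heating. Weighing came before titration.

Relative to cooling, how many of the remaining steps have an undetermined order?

Forced before cooling: dilution and rinsing; forced after cooling: heating, mixing, and titration.
That leaves weighing with no forced order relative to cooling — 1.

1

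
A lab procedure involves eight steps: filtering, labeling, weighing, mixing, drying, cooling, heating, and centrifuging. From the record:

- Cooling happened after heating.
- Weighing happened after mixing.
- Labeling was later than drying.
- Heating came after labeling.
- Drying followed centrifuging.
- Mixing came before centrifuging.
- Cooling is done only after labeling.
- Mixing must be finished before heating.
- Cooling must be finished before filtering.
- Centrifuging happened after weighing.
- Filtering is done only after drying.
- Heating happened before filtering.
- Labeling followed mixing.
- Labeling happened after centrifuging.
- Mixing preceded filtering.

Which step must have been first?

Mixing has a chain of constraints placing it before every other step, so mixing must be first.

mixing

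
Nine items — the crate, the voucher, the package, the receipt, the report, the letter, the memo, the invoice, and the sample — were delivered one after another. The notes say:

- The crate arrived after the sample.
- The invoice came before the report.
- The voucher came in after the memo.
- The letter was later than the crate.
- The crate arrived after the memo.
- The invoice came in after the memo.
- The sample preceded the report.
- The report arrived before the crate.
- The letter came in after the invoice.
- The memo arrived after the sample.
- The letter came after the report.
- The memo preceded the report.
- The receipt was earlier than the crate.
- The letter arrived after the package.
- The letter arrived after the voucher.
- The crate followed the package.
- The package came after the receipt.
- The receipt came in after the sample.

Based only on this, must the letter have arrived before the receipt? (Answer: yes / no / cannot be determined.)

Tracing the constraints gives the receipt → the crate → the letter, so the receipt must come before the letter.
That means the letter cannot be before the receipt.

no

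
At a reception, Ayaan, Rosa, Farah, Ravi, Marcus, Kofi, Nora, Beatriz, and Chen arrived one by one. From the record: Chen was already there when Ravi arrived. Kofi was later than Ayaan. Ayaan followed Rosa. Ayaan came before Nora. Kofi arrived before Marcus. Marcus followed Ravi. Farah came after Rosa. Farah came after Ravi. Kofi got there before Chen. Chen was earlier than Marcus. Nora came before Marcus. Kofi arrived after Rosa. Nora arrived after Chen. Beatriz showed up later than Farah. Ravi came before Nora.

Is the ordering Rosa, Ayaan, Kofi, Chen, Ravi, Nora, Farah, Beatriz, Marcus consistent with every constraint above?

yes

Check each stated constraint against the proposed order — e.g. Kofi is ahead of Marcus; Rosa is ahead of Farah. Every pair is in the required order; nothing is violated.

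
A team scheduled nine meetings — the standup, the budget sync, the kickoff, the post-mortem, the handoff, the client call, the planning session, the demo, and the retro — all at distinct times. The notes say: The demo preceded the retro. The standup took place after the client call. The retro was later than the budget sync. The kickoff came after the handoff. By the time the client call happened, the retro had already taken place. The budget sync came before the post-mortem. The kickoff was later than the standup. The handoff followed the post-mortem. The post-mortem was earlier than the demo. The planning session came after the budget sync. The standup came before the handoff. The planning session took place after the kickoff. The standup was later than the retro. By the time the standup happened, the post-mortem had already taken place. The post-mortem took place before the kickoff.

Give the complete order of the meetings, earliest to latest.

the budget sync, the post-mortem, the demo, the retro, the client call, the standup, the handoff, the kickoff, the planning session

The constraints fix every adjacent pair, so only one ordering works:
the budget sync → the post-mortem → the demo → the retro → the client call → the standup → the handoff → the kickoff → the planning session.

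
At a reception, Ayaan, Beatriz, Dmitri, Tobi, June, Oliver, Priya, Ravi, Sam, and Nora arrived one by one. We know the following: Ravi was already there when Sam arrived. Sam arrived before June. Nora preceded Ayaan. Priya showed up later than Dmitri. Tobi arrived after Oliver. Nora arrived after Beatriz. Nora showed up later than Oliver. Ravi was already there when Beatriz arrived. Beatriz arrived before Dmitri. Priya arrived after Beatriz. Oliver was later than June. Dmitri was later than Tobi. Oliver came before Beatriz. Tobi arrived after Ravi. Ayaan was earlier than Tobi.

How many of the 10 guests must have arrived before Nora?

5

Directly stated before Nora: Beatriz and Oliver.
June reaches Nora via June → Oliver → Nora.
Ravi reaches Nora via Ravi → Beatriz → Nora.
Sam reaches Nora via Sam → June → Oliver → Nora.
No chain forces Ayaan (or any of the others) ahead of Nora.
That's Beatriz, June, Oliver, Ravi, and Sam — 5 in all.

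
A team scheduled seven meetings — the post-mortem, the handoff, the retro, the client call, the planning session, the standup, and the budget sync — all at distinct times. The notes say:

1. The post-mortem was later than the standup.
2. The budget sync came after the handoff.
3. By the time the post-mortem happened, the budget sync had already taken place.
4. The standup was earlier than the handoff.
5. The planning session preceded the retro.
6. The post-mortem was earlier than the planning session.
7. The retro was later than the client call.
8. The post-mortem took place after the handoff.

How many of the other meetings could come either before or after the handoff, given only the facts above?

Forced before the handoff: the standup; forced after the handoff: the budget sync, the planning session, the post-mortem, and the retro.
That leaves the client call with no forced order relative to the handoff — 1.

1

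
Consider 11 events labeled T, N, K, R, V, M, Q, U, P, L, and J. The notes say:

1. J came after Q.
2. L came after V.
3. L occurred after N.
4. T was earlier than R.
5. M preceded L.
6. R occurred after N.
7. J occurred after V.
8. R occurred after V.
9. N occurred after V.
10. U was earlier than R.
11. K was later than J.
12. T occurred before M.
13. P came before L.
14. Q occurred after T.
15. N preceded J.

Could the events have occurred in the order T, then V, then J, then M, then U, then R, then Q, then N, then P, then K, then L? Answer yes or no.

The constraints require N before R, but in the proposed sequence R appears ahead of N. That one violation is enough.

no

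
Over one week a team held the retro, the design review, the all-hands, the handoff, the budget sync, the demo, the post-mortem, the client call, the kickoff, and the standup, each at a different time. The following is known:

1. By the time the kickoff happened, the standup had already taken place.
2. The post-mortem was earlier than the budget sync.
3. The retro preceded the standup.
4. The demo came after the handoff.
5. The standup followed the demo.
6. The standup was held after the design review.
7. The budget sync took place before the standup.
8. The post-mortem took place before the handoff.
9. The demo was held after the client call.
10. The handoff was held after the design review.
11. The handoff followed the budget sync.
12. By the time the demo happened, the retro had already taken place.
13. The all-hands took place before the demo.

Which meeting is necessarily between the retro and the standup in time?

Tracing the constraints gives the retro → the demo → the standup, so the demo sits after the retro and before the standup.
No other meeting is forced both after the retro and before the standup.

the demo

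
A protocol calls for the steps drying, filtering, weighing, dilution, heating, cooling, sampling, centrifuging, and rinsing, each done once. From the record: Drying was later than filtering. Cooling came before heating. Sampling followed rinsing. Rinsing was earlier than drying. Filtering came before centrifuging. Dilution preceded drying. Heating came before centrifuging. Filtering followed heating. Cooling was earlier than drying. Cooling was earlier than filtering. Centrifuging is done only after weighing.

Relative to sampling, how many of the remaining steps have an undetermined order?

Forced before sampling: rinsing.
That leaves centrifuging, cooling, dilution, drying, filtering, heating, and weighing with no forced order relative to sampling — 7.

7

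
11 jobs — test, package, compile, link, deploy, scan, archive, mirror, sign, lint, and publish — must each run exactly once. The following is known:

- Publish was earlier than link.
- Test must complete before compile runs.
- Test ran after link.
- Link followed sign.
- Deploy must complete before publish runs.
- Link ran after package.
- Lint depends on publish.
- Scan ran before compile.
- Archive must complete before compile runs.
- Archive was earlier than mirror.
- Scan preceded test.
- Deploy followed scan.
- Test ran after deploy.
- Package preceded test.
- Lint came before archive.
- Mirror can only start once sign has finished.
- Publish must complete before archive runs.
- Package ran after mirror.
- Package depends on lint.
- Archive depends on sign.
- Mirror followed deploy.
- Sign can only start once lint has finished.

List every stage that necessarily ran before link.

archive, deploy, lint, mirror, package, publish, scan, sign

Directly stated before link: package, publish, and sign.
Archive reaches link via archive → mirror → package → link.
Deploy reaches link via deploy → publish → link.
Lint reaches link via lint → sign → link.
Likewise mirror and scan each reach link by chaining the stated constraints.
No chain forces compile (or any of the others) ahead of link.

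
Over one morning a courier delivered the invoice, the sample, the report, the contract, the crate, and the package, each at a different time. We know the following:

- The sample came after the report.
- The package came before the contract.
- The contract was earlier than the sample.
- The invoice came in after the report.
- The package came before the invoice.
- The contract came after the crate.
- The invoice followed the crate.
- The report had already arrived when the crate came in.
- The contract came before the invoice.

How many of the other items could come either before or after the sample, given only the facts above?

1

Forced before the sample: the contract, the crate, the package, and the report.
That leaves the invoice with no forced order relative to the sample — 1.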